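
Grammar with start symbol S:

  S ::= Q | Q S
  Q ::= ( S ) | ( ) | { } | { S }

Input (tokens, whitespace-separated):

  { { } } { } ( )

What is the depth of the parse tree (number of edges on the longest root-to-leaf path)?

[S [Q { [S [Q { }]] }] [S [Q { }] [S [Q ( )]]]]

4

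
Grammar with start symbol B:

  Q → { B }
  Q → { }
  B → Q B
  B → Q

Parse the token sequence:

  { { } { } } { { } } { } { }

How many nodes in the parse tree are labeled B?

7

[B [Q { [B [Q { }] [B [Q { }]]] }] [B [Q { [B [Q { }]] }] [B [Q { }] [B [Q { }]]]]]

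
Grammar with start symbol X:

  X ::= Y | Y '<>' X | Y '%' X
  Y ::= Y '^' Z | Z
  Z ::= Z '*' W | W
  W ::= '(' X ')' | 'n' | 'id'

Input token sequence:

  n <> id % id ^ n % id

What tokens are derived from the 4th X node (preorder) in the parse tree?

[X [Y [Z [W n]]] <> [X [Y [Z [W id]]] % [X [Y [Y [Z [W id]]] ^ [Z [W n]]] % [X [Y [Z [W id]]]]]]]

id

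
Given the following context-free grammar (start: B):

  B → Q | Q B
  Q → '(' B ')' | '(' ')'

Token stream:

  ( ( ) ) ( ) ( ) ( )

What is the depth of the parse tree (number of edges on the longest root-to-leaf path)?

5

[B [Q ( [B [Q ( )]] )] [B [Q ( )] [B [Q ( )] [B [Q ( )]]]]]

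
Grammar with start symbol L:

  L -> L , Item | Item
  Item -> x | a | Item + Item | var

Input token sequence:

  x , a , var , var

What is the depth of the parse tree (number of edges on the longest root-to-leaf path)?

5

[L [L [L [L [Item x]] , [Item a]] , [Item var]] , [Item var]]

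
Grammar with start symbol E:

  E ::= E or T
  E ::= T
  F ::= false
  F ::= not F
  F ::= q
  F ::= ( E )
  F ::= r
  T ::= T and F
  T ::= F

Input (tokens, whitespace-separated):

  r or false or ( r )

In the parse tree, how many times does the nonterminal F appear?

[E [E [E [T [F r]]] or [T [F false]]] or [T [F ( [E [T [F r]]] )]]]

4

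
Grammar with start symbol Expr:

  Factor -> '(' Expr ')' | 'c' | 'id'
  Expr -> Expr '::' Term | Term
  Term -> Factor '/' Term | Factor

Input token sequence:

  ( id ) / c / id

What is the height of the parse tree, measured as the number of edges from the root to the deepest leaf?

6

[Expr [Term [Factor ( [Expr [Term [Factor id]]] )] / [Term [Factor c] / [Term [Factor id]]]]]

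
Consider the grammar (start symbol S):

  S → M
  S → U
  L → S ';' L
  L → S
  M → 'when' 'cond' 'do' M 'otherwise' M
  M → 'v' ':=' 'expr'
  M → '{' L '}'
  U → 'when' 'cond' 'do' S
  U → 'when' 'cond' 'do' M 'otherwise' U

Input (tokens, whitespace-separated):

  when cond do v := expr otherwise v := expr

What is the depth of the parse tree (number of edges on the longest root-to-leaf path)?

[S [M when cond do [M v := expr] otherwise [M v := expr]]]

3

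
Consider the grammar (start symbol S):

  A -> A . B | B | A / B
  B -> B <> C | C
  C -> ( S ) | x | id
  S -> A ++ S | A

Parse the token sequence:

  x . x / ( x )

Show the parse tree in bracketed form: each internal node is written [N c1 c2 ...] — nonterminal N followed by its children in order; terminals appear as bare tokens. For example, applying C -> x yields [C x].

[S [A [A [A [B [C x]]] . [B [C x]]] / [B [C ( [S [A [B [C x]]]] )]]]]

S
A
A / B
A . B / B
B . B / B
C . B / B
x . B / B
x . C / B
x . x / B
x . x / C
x . x / ( S )
x . x / ( A )
x . x / ( B )
x . x / ( C )
x . x / ( x )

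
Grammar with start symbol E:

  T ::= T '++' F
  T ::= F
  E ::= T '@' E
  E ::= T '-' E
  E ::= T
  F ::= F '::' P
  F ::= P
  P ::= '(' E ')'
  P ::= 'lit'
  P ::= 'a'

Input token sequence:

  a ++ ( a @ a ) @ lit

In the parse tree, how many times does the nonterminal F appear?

5

[E [T [T [F [P a]]] ++ [F [P ( [E [T [F [P a]]] @ [E [T [F [P a]]]]] )]]] @ [E [T [F [P lit]]]]]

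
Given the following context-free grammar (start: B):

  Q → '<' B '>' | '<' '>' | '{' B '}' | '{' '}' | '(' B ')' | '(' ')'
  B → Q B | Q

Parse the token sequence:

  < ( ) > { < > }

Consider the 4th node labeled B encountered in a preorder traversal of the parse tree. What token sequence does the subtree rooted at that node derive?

[B [Q < [B [Q ( )]] >] [B [Q { [B [Q < >]] }]]]

< >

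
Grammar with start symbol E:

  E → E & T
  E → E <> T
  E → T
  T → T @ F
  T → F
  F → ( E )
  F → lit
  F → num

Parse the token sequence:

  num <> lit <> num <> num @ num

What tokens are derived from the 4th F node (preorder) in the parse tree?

num

[E [E [E [E [T [F num]]] <> [T [F lit]]] <> [T [F num]]] <> [T [T [F num]] @ [F num]]]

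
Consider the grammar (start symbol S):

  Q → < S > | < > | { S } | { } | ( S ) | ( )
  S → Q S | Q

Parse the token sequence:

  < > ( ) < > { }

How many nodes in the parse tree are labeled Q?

4

[S [Q < >] [S [Q ( )] [S [Q < >] [S [Q { }]]]]]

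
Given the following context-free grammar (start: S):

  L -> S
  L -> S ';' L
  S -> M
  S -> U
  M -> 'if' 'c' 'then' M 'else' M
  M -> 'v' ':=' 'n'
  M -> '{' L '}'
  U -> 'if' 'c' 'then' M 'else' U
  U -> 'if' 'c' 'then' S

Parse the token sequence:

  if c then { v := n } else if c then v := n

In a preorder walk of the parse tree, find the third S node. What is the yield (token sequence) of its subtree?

[S [U if c then [M { [L [S [M v := n]]] }] else [U if c then [S [M v := n]]]]]

v := n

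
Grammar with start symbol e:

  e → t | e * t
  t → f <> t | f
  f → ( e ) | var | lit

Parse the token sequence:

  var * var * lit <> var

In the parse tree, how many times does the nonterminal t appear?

[e [e [e [t [f var]]] * [t [f var]]] * [t [f lit] <> [t [f var]]]]

4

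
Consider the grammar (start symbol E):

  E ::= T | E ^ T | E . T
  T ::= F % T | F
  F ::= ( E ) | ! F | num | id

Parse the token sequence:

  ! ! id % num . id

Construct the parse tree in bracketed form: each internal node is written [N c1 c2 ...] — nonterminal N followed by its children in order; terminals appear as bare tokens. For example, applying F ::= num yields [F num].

[E [E [T [F ! [F ! [F id]]] % [T [F num]]]] . [T [F id]]]

E
E . T
T . T
F % T . T
! F % T . T
! ! F % T . T
! ! id % T . T
! ! id % F . T
! ! id % num . T
! ! id % num . F
! ! id % num . id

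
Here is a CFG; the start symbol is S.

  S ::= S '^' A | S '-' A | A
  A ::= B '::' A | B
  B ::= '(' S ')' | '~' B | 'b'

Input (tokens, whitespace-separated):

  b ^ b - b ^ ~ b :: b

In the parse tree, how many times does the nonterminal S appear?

[S [S [S [S [A [B b]]] ^ [A [B b]]] - [A [B b]]] ^ [A [B ~ [B b]] :: [A [B b]]]]

4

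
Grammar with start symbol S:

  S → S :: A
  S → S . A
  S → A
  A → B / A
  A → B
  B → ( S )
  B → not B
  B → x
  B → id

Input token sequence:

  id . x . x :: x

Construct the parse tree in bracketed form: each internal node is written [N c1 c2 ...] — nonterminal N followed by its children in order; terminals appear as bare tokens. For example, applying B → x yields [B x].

S
S :: A
S . A :: A
S . A . A :: A
A . A . A :: A
B . A . A :: A
id . A . A :: A
id . B . A :: A
id . x . A :: A
id . x . B :: A
id . x . x :: A
id . x . x :: B
id . x . x :: x

[S [S [S [S [A [B id]]] . [A [B x]]] . [A [B x]]] :: [A [B x]]]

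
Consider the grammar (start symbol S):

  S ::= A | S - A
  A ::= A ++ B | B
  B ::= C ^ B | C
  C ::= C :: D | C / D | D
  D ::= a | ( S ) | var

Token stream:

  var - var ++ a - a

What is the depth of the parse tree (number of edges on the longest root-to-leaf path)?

7

[S [S [S [A [B [C [D var]]]]] - [A [A [B [C [D var]]]] ++ [B [C [D a]]]]] - [A [B [C [D a]]]]]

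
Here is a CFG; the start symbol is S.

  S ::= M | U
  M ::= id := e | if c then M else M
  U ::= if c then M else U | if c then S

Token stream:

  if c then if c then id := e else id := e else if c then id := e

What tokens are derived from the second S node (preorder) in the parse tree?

id := e

[S [U if c then [M if c then [M id := e] else [M id := e]] else [U if c then [S [M id := e]]]]]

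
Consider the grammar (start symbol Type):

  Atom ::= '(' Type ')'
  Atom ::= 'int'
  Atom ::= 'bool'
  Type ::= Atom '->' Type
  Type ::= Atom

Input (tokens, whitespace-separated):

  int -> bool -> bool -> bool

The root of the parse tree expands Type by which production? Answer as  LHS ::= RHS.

[Type [Atom int] -> [Type [Atom bool] -> [Type [Atom bool] -> [Type [Atom bool]]]]]

Type ::= Atom '->' Type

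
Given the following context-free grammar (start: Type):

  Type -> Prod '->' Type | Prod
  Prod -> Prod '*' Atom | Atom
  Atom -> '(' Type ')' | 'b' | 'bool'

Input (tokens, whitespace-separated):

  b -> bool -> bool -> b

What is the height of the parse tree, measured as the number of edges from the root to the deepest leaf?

[Type [Prod [Atom b]] -> [Type [Prod [Atom bool]] -> [Type [Prod [Atom bool]] -> [Type [Prod [Atom b]]]]]]

6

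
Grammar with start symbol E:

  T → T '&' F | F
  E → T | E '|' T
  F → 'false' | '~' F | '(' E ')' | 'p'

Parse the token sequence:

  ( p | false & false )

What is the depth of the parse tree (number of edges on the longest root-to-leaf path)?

[E [T [F ( [E [E [T [F p]]] | [T [T [F false]] & [F false]]] )]]]

7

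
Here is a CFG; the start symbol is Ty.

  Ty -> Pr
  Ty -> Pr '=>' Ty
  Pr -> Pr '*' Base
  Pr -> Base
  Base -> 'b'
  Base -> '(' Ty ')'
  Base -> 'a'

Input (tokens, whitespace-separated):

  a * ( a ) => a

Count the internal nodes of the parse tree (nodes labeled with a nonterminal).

[Ty [Pr [Pr [Base a]] * [Base ( [Ty [Pr [Base a]]] )]] => [Ty [Pr [Base a]]]]

11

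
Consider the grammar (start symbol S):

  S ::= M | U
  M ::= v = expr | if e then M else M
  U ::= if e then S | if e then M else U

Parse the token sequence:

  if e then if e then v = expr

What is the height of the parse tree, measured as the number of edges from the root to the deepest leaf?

[S [U if e then [S [U if e then [S [M v = expr]]]]]]

6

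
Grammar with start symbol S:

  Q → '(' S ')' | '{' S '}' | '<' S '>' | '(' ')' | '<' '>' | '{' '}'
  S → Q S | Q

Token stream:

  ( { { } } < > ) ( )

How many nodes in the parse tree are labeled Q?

[S [Q ( [S [Q { [S [Q { }]] }] [S [Q < >]]] )] [S [Q ( )]]]

5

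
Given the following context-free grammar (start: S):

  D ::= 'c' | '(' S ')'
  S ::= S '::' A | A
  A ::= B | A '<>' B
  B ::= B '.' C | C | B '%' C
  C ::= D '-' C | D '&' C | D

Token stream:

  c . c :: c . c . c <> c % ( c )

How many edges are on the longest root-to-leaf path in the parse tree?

[S [S [A [B [B [C [D c]]] . [C [D c]]]]] :: [A [A [B [B [B [C [D c]]] . [C [D c]]] . [C [D c]]]] <> [B [B [C [D c]]] % [C [D ( [S [A [B [C [D c]]]]] )]]]]]

10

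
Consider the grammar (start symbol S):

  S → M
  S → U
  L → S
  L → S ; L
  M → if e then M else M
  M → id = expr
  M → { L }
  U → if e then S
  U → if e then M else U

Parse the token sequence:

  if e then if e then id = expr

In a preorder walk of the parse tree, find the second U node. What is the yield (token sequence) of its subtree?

[S [U if e then [S [U if e then [S [M id = expr]]]]]]

if e then id = expr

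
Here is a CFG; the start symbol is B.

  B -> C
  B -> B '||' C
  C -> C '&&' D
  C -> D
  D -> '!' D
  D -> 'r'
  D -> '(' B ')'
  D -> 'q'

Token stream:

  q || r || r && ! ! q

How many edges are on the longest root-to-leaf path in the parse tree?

[B [B [B [C [D q]]] || [C [D r]]] || [C [C [D r]] && [D ! [D ! [D q]]]]]

5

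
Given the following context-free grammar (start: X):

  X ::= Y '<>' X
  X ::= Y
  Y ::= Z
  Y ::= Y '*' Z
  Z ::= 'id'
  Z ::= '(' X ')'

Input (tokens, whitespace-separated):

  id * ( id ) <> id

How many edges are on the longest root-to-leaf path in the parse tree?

[X [Y [Y [Z id]] * [Z ( [X [Y [Z id]]] )]] <> [X [Y [Z id]]]]

6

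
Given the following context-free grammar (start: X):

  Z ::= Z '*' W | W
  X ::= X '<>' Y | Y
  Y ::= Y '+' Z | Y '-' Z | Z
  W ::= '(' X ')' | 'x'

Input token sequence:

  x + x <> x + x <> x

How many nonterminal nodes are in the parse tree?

18

[X [X [X [Y [Y [Z [W x]]] + [Z [W x]]]] <> [Y [Y [Z [W x]]] + [Z [W x]]]] <> [Y [Z [W x]]]]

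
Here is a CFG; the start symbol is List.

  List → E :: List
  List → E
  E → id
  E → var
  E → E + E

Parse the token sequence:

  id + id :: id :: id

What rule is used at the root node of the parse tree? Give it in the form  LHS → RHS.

[List [E [E id] + [E id]] :: [List [E id] :: [List [E id]]]]

List → E :: List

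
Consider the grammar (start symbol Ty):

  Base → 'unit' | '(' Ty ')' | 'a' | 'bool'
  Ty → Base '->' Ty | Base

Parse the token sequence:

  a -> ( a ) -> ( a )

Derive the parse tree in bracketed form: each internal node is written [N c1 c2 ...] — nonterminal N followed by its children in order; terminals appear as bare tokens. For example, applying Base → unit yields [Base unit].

[Ty [Base a] -> [Ty [Base ( [Ty [Base a]] )] -> [Ty [Base ( [Ty [Base a]] )]]]]

Ty
Base -> Ty
a -> Ty
a -> Base -> Ty
a -> ( Ty ) -> Ty
a -> ( Base ) -> Ty
a -> ( a ) -> Ty
a -> ( a ) -> Base
a -> ( a ) -> ( Ty )
a -> ( a ) -> ( Base )
a -> ( a ) -> ( a )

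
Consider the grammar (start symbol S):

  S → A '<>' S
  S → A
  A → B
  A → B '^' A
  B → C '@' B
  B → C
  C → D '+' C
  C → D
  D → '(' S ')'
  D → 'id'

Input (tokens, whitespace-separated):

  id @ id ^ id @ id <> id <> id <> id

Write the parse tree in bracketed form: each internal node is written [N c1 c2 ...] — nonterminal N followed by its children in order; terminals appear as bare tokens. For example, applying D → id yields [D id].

[S [A [B [C [D id]] @ [B [C [D id]]]] ^ [A [B [C [D id]] @ [B [C [D id]]]]]] <> [S [A [B [C [D id]]]] <> [S [A [B [C [D id]]]] <> [S [A [B [C [D id]]]]]]]]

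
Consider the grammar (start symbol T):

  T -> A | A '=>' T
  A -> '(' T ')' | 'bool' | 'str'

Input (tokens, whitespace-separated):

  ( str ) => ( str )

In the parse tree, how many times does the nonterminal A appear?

[T [A ( [T [A str]] )] => [T [A ( [T [A str]] )]]]

4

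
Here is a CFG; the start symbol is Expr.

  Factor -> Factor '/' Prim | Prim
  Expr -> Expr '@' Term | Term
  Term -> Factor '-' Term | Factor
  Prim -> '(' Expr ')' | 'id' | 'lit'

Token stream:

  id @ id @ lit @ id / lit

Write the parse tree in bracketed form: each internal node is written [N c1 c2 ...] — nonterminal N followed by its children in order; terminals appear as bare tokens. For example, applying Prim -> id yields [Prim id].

[Expr [Expr [Expr [Expr [Term [Factor [Prim id]]]] @ [Term [Factor [Prim id]]]] @ [Term [Factor [Prim lit]]]] @ [Term [Factor [Factor [Prim id]] / [Prim lit]]]]

Expr
Expr @ Term
Expr @ Term @ Term
Expr @ Term @ Term @ Term
Term @ Term @ Term @ Term
Factor @ Term @ Term @ Term
Prim @ Term @ Term @ Term
id @ Term @ Term @ Term
id @ Factor @ Term @ Term
id @ Prim @ Term @ Term
id @ id @ Term @ Term
id @ id @ Factor @ Term
id @ id @ Prim @ Term
id @ id @ lit @ Term
id @ id @ lit @ Factor
id @ id @ lit @ Factor / Prim
id @ id @ lit @ Prim / Prim
id @ id @ lit @ id / Prim
id @ id @ lit @ id / lit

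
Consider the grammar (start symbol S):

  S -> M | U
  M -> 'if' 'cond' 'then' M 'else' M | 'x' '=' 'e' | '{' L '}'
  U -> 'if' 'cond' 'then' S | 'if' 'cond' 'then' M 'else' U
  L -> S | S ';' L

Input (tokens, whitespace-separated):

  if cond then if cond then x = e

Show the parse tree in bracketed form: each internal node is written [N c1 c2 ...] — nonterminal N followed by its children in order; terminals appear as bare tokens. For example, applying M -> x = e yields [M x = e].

[S [U if cond then [S [U if cond then [S [M x = e]]]]]]

S
U
if cond then S
if cond then U
if cond then if cond then S
if cond then if cond then M
if cond then if cond then x = e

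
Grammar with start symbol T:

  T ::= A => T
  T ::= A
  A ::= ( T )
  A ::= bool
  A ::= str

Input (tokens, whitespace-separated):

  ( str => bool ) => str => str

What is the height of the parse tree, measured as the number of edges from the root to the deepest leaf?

[T [A ( [T [A str] => [T [A bool]]] )] => [T [A str] => [T [A str]]]]

5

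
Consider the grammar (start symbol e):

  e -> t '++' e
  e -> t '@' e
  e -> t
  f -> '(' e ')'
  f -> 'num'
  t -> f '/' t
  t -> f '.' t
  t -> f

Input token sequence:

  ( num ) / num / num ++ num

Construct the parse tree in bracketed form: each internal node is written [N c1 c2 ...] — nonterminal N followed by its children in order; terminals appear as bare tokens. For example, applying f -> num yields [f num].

e
t ++ e
f / t ++ e
( e ) / t ++ e
( t ) / t ++ e
( f ) / t ++ e
( num ) / t ++ e
( num ) / f / t ++ e
( num ) / num / t ++ e
( num ) / num / f ++ e
( num ) / num / num ++ e
( num ) / num / num ++ t
( num ) / num / num ++ f
( num ) / num / num ++ num

[e [t [f ( [e [t [f num]]] )] / [t [f num] / [t [f num]]]] ++ [e [t [f num]]]]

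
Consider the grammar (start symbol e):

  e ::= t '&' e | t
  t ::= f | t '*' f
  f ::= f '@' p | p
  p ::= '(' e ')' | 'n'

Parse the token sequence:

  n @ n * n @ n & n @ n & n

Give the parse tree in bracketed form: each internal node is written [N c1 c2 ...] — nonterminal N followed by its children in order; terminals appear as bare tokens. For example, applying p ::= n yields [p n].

[e [t [t [f [f [p n]] @ [p n]]] * [f [f [p n]] @ [p n]]] & [e [t [f [f [p n]] @ [p n]]] & [e [t [f [p n]]]]]]

e
t & e
t * f & e
f * f & e
f @ p * f & e
p @ p * f & e
n @ p * f & e
n @ n * f & e
n @ n * f @ p & e
n @ n * p @ p & e
n @ n * n @ p & e
n @ n * n @ n & e
n @ n * n @ n & t & e
n @ n * n @ n & f & e
n @ n * n @ n & f @ p & e
n @ n * n @ n & p @ p & e
n @ n * n @ n & n @ p & e
n @ n * n @ n & n @ n & e
n @ n * n @ n & n @ n & t
n @ n * n @ n & n @ n & f
n @ n * n @ n & n @ n & p
n @ n * n @ n & n @ n & n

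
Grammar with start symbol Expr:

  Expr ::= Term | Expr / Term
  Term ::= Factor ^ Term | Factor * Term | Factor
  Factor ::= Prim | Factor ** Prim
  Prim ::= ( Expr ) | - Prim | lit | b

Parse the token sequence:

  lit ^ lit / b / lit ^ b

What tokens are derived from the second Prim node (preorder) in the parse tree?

lit

[Expr [Expr [Expr [Term [Factor [Prim lit]] ^ [Term [Factor [Prim lit]]]]] / [Term [Factor [Prim b]]]] / [Term [Factor [Prim lit]] ^ [Term [Factor [Prim b]]]]]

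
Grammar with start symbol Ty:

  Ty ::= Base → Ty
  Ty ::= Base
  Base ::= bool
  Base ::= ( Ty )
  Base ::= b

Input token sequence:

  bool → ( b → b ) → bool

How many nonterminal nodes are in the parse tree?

10

[Ty [Base bool] → [Ty [Base ( [Ty [Base b] → [Ty [Base b]]] )] → [Ty [Base bool]]]]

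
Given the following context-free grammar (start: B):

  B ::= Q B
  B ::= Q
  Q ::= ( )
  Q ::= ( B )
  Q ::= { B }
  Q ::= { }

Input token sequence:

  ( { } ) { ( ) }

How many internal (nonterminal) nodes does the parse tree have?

[B [Q ( [B [Q { }]] )] [B [Q { [B [Q ( )]] }]]]

8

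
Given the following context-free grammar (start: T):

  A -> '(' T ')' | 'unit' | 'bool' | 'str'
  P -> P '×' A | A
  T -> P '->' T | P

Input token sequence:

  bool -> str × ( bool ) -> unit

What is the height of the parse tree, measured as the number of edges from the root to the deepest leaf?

7

[T [P [A bool]] -> [T [P [P [A str]] × [A ( [T [P [A bool]]] )]] -> [T [P [A unit]]]]]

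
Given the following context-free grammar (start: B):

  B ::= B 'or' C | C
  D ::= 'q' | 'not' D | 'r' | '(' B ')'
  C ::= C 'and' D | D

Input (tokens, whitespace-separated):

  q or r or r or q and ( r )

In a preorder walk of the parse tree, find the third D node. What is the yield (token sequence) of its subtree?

[B [B [B [B [C [D q]]] or [C [D r]]] or [C [D r]]] or [C [C [D q]] and [D ( [B [C [D r]]] )]]]

r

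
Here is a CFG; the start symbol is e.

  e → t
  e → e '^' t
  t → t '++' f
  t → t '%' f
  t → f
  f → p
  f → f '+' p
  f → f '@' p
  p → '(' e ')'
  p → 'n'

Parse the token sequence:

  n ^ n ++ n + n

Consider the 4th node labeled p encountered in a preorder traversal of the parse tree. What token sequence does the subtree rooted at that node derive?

[e [e [t [f [p n]]]] ^ [t [t [f [p n]]] ++ [f [f [p n]] + [p n]]]]

n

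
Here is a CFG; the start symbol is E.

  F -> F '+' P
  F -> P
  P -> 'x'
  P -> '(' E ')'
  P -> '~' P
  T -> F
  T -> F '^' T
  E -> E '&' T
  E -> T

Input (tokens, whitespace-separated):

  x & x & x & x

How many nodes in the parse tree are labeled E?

[E [E [E [E [T [F [P x]]]] & [T [F [P x]]]] & [T [F [P x]]]] & [T [F [P x]]]]

4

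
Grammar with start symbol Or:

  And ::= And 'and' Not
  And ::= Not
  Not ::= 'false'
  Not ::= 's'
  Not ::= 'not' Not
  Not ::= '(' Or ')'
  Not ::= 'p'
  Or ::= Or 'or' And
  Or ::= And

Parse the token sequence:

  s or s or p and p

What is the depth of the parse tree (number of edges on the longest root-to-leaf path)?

[Or [Or [Or [And [Not s]]] or [And [Not s]]] or [And [And [Not p]] and [Not p]]]

5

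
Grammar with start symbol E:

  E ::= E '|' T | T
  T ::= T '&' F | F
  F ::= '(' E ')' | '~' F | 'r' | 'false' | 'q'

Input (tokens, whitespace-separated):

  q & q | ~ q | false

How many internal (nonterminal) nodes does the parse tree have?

12

[E [E [E [T [T [F q]] & [F q]]] | [T [F ~ [F q]]]] | [T [F false]]]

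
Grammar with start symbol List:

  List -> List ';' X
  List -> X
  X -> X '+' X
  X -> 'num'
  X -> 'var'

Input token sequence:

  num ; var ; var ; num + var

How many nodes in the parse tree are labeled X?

[List [List [List [List [X num]] ; [X var]] ; [X var]] ; [X [X num] + [X var]]]

6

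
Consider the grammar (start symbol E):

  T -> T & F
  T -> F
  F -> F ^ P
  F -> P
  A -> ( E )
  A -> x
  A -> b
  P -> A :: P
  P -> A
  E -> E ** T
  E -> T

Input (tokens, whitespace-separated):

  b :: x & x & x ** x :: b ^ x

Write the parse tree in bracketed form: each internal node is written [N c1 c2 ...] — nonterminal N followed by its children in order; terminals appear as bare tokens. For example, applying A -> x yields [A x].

[E [E [T [T [T [F [P [A b] :: [P [A x]]]]] & [F [P [A x]]]] & [F [P [A x]]]]] ** [T [F [F [P [A x] :: [P [A b]]]] ^ [P [A x]]]]]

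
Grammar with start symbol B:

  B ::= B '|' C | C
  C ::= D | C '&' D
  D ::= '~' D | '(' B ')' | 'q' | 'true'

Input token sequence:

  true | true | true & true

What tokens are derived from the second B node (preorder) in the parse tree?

[B [B [B [C [D true]]] | [C [D true]]] | [C [C [D true]] & [D true]]]

true | true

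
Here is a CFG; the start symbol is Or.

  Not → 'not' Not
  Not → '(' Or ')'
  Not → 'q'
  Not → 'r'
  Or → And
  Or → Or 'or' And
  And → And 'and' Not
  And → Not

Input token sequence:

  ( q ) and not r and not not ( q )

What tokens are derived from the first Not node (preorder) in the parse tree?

[Or [And [And [And [Not ( [Or [And [Not q]]] )]] and [Not not [Not r]]] and [Not not [Not not [Not ( [Or [And [Not q]]] )]]]]]

( q )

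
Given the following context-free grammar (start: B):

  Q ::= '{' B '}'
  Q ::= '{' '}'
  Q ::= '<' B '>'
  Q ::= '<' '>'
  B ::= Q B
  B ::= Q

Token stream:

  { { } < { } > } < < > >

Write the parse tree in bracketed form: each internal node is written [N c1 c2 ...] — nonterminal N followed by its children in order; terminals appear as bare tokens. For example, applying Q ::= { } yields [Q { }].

B
Q B
{ B } B
{ Q B } B
{ { } B } B
{ { } Q } B
{ { } < B > } B
{ { } < Q > } B
{ { } < { } > } B
{ { } < { } > } Q
{ { } < { } > } < B >
{ { } < { } > } < Q >
{ { } < { } > } < < > >

[B [Q { [B [Q { }] [B [Q < [B [Q { }]] >]]] }] [B [Q < [B [Q < >]] >]]]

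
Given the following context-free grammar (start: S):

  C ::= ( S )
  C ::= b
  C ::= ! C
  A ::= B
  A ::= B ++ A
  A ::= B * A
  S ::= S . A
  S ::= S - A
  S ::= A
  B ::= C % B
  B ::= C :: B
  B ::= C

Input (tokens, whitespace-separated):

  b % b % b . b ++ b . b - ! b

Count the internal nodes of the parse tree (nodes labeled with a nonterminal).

24

[S [S [S [S [A [B [C b] % [B [C b] % [B [C b]]]]]] . [A [B [C b]] ++ [A [B [C b]]]]] . [A [B [C b]]]] - [A [B [C ! [C b]]]]]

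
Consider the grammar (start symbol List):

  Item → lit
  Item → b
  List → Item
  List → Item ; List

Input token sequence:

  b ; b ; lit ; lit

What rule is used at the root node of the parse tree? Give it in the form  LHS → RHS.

[List [Item b] ; [List [Item b] ; [List [Item lit] ; [List [Item lit]]]]]

List → Item ; List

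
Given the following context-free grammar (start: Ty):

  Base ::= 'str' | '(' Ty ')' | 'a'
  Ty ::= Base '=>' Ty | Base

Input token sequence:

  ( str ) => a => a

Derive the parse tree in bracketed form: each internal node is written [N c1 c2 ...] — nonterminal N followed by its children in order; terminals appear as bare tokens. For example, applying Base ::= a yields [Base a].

Ty
Base => Ty
( Ty ) => Ty
( Base ) => Ty
( str ) => Ty
( str ) => Base => Ty
( str ) => a => Ty
( str ) => a => Base
( str ) => a => a

[Ty [Base ( [Ty [Base str]] )] => [Ty [Base a] => [Ty [Base a]]]]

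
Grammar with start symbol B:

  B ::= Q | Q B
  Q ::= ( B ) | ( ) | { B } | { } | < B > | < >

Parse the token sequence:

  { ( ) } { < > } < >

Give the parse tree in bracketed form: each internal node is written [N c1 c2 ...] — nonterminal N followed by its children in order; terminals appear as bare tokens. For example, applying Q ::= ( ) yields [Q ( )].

[B [Q { [B [Q ( )]] }] [B [Q { [B [Q < >]] }] [B [Q < >]]]]

B
Q B
{ B } B
{ Q } B
{ ( ) } B
{ ( ) } Q B
{ ( ) } { B } B
{ ( ) } { Q } B
{ ( ) } { < > } B
{ ( ) } { < > } Q
{ ( ) } { < > } < >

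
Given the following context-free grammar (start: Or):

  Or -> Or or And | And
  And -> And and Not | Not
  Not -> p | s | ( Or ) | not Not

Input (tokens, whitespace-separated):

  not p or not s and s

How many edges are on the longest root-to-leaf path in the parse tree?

[Or [Or [And [Not not [Not p]]]] or [And [And [Not not [Not s]]] and [Not s]]]

5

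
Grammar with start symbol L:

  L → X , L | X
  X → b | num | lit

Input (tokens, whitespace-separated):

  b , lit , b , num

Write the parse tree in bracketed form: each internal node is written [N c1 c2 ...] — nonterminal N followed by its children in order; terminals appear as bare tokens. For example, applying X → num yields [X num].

[L [X b] , [L [X lit] , [L [X b] , [L [X num]]]]]

L
X , L
b , L
b , X , L
b , lit , L
b , lit , X , L
b , lit , b , L
b , lit , b , X
b , lit , b , num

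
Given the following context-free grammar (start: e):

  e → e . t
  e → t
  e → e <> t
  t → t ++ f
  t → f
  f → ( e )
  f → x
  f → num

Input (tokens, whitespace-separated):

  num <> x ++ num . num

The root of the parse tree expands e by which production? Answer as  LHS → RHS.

[e [e [e [t [f num]]] <> [t [t [f x]] ++ [f num]]] . [t [f num]]]

e → e . t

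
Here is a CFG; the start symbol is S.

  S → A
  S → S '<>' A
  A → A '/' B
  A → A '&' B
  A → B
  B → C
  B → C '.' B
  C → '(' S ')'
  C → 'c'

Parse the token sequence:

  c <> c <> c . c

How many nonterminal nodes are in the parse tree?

14

[S [S [S [A [B [C c]]]] <> [A [B [C c]]]] <> [A [B [C c] . [B [C c]]]]]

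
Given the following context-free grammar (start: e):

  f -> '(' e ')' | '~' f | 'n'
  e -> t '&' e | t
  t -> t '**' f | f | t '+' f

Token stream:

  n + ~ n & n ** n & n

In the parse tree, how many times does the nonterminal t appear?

5

[e [t [t [f n]] + [f ~ [f n]]] & [e [t [t [f n]] ** [f n]] & [e [t [f n]]]]]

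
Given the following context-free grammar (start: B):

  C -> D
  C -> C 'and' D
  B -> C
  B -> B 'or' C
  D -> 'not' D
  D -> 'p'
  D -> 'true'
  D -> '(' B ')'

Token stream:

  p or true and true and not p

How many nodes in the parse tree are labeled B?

2

[B [B [C [D p]]] or [C [C [C [D true]] and [D true]] and [D not [D p]]]]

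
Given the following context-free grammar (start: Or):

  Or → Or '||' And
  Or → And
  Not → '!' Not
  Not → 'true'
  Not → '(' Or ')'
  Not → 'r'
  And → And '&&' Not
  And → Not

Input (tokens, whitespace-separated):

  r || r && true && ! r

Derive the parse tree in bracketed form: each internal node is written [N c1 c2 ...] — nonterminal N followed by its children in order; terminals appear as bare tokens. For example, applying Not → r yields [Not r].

Or
Or || And
And || And
Not || And
r || And
r || And && Not
r || And && Not && Not
r || Not && Not && Not
r || r && Not && Not
r || r && true && Not
r || r && true && ! Not
r || r && true && ! r

[Or [Or [And [Not r]]] || [And [And [And [Not r]] && [Not true]] && [Not ! [Not r]]]]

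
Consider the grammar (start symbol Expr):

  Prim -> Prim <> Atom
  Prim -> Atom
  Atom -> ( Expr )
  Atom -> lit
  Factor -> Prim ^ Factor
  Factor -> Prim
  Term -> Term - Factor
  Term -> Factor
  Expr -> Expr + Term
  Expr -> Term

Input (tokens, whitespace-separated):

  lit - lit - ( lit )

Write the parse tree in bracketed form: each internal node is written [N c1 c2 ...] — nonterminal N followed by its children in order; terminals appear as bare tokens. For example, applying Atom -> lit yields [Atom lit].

Expr
Term
Term - Factor
Term - Factor - Factor
Factor - Factor - Factor
Prim - Factor - Factor
Atom - Factor - Factor
lit - Factor - Factor
lit - Prim - Factor
lit - Atom - Factor
lit - lit - Factor
lit - lit - Prim
lit - lit - Atom
lit - lit - ( Expr )
lit - lit - ( Term )
lit - lit - ( Factor )
lit - lit - ( Prim )
lit - lit - ( Atom )
lit - lit - ( lit )

[Expr [Term [Term [Term [Factor [Prim [Atom lit]]]] - [Factor [Prim [Atom lit]]]] - [Factor [Prim [Atom ( [Expr [Term [Factor [Prim [Atom lit]]]]] )]]]]]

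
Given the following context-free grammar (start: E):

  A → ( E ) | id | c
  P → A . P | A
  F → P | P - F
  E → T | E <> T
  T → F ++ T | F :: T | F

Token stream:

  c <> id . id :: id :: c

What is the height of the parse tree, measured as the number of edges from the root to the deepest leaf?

7

[E [E [T [F [P [A c]]]]] <> [T [F [P [A id] . [P [A id]]]] :: [T [F [P [A id]]] :: [T [F [P [A c]]]]]]]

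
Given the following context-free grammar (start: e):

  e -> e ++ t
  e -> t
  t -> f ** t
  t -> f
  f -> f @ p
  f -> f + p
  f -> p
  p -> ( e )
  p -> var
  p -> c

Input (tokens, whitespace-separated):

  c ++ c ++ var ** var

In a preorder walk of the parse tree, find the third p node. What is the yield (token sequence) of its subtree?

var

[e [e [e [t [f [p c]]]] ++ [t [f [p c]]]] ++ [t [f [p var]] ** [t [f [p var]]]]]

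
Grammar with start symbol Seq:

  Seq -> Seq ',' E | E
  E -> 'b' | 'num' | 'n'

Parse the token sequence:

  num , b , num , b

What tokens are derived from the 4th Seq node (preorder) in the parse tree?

[Seq [Seq [Seq [Seq [E num]] , [E b]] , [E num]] , [E b]]

num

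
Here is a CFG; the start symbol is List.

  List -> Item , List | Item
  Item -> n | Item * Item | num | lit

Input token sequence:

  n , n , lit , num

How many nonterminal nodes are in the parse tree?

[List [Item n] , [List [Item n] , [List [Item lit] , [List [Item num]]]]]

8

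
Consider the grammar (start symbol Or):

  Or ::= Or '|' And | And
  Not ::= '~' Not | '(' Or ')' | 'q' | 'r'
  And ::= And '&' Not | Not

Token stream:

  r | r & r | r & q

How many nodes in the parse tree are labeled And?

[Or [Or [Or [And [Not r]]] | [And [And [Not r]] & [Not r]]] | [And [And [Not r]] & [Not q]]]

5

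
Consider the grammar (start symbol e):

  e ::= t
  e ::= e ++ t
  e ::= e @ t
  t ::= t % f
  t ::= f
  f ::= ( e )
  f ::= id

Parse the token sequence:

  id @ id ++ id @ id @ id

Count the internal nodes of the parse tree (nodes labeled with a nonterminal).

[e [e [e [e [e [t [f id]]] @ [t [f id]]] ++ [t [f id]]] @ [t [f id]]] @ [t [f id]]]

15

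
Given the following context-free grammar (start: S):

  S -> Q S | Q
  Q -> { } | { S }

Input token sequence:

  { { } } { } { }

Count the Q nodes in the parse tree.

4

[S [Q { [S [Q { }]] }] [S [Q { }] [S [Q { }]]]]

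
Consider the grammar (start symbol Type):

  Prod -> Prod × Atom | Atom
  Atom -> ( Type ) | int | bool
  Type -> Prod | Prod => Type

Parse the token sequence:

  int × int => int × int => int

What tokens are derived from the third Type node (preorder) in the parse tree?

int

[Type [Prod [Prod [Atom int]] × [Atom int]] => [Type [Prod [Prod [Atom int]] × [Atom int]] => [Type [Prod [Atom int]]]]]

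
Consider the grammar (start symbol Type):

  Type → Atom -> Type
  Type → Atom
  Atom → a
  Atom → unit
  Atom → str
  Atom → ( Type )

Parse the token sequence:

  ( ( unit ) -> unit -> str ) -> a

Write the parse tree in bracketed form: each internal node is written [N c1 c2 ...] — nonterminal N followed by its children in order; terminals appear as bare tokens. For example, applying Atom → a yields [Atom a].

Type
Atom -> Type
( Type ) -> Type
( Atom -> Type ) -> Type
( ( Type ) -> Type ) -> Type
( ( Atom ) -> Type ) -> Type
( ( unit ) -> Type ) -> Type
( ( unit ) -> Atom -> Type ) -> Type
( ( unit ) -> unit -> Type ) -> Type
( ( unit ) -> unit -> Atom ) -> Type
( ( unit ) -> unit -> str ) -> Type
( ( unit ) -> unit -> str ) -> Atom
( ( unit ) -> unit -> str ) -> a

[Type [Atom ( [Type [Atom ( [Type [Atom unit]] )] -> [Type [Atom unit] -> [Type [Atom str]]]] )] -> [Type [Atom a]]]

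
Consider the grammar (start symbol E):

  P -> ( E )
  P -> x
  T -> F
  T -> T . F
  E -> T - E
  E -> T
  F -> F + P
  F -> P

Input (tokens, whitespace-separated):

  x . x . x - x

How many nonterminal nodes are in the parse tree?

14

[E [T [T [T [F [P x]]] . [F [P x]]] . [F [P x]]] - [E [T [F [P x]]]]]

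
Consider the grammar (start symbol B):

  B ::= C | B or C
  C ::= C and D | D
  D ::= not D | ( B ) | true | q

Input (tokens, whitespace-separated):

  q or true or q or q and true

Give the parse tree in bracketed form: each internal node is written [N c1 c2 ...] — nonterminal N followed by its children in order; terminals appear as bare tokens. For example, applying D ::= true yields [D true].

B
B or C
B or C or C
B or C or C or C
C or C or C or C
D or C or C or C
q or C or C or C
q or D or C or C
q or true or C or C
q or true or D or C
q or true or q or C
q or true or q or C and D
q or true or q or D and D
q or true or q or q and D
q or true or q or q and true

[B [B [B [B [C [D q]]] or [C [D true]]] or [C [D q]]] or [C [C [D q]] and [D true]]]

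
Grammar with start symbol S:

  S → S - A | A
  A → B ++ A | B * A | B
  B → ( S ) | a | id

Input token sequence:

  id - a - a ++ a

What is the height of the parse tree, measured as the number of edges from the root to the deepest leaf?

[S [S [S [A [B id]]] - [A [B a]]] - [A [B a] ++ [A [B a]]]]

5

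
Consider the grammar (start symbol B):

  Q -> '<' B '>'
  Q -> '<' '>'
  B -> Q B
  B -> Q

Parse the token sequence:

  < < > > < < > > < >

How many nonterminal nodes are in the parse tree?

[B [Q < [B [Q < >]] >] [B [Q < [B [Q < >]] >] [B [Q < >]]]]

10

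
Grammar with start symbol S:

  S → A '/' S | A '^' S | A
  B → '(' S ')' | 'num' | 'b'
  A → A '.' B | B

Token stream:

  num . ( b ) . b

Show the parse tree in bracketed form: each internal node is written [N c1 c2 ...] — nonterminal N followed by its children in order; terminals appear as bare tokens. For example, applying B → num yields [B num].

[S [A [A [A [B num]] . [B ( [S [A [B b]]] )]] . [B b]]]

S
A
A . B
A . B . B
B . B . B
num . B . B
num . ( S ) . B
num . ( A ) . B
num . ( B ) . B
num . ( b ) . B
num . ( b ) . b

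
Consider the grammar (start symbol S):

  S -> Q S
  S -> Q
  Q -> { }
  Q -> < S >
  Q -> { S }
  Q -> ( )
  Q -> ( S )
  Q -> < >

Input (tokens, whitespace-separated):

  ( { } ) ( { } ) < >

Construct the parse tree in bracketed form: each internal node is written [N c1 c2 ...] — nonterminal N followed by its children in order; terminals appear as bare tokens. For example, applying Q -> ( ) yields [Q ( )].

[S [Q ( [S [Q { }]] )] [S [Q ( [S [Q { }]] )] [S [Q < >]]]]

S
Q S
( S ) S
( Q ) S
( { } ) S
( { } ) Q S
( { } ) ( S ) S
( { } ) ( Q ) S
( { } ) ( { } ) S
( { } ) ( { } ) Q
( { } ) ( { } ) < >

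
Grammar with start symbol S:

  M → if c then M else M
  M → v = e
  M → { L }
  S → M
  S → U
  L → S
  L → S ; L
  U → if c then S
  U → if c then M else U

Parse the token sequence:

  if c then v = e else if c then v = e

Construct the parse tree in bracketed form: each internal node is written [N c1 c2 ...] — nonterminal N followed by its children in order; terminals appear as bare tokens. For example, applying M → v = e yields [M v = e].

S
U
if c then M else U
if c then v = e else U
if c then v = e else if c then S
if c then v = e else if c then M
if c then v = e else if c then v = e

[S [U if c then [M v = e] else [U if c then [S [M v = e]]]]]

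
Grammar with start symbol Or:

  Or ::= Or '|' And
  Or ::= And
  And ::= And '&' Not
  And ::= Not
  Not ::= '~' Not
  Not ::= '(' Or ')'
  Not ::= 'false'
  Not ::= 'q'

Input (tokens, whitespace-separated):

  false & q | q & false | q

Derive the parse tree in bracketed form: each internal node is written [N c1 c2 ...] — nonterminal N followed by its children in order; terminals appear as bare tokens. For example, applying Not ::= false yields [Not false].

[Or [Or [Or [And [And [Not false]] & [Not q]]] | [And [And [Not q]] & [Not false]]] | [And [Not q]]]

Or
Or | And
Or | And | And
And | And | And
And & Not | And | And
Not & Not | And | And
false & Not | And | And
false & q | And | And
false & q | And & Not | And
false & q | Not & Not | And
false & q | q & Not | And
false & q | q & false | And
false & q | q & false | Not
false & q | q & false | q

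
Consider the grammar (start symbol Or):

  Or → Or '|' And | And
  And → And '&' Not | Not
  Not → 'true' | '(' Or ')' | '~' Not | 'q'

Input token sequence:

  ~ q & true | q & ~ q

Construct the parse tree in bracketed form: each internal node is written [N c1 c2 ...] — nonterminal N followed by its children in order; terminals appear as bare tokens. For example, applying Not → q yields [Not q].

Or
Or | And
And | And
And & Not | And
Not & Not | And
~ Not & Not | And
~ q & Not | And
~ q & true | And
~ q & true | And & Not
~ q & true | Not & Not
~ q & true | q & Not
~ q & true | q & ~ Not
~ q & true | q & ~ q

[Or [Or [And [And [Not ~ [Not q]]] & [Not true]]] | [And [And [Not q]] & [Not ~ [Not q]]]]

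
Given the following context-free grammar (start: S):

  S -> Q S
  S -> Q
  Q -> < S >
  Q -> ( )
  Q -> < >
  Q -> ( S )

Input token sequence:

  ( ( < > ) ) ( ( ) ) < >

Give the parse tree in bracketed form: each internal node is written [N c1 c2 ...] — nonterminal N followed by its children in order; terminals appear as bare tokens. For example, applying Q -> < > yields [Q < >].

S
Q S
( S ) S
( Q ) S
( ( S ) ) S
( ( Q ) ) S
( ( < > ) ) S
( ( < > ) ) Q S
( ( < > ) ) ( S ) S
( ( < > ) ) ( Q ) S
( ( < > ) ) ( ( ) ) S
( ( < > ) ) ( ( ) ) Q
( ( < > ) ) ( ( ) ) < >

[S [Q ( [S [Q ( [S [Q < >]] )]] )] [S [Q ( [S [Q ( )]] )] [S [Q < >]]]]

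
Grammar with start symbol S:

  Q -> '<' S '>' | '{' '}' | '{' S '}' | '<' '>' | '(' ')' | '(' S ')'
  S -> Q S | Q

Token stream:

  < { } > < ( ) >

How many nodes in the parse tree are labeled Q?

4

[S [Q < [S [Q { }]] >] [S [Q < [S [Q ( )]] >]]]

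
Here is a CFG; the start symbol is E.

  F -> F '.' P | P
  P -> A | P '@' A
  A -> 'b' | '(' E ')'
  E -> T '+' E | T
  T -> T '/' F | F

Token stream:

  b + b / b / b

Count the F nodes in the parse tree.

4

[E [T [F [P [A b]]]] + [E [T [T [T [F [P [A b]]]] / [F [P [A b]]]] / [F [P [A b]]]]]]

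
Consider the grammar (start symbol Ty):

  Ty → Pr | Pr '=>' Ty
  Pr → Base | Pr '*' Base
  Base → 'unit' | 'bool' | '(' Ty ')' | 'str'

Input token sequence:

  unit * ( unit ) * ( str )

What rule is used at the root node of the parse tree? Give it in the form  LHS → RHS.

[Ty [Pr [Pr [Pr [Base unit]] * [Base ( [Ty [Pr [Base unit]]] )]] * [Base ( [Ty [Pr [Base str]]] )]]]

Ty → Pr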